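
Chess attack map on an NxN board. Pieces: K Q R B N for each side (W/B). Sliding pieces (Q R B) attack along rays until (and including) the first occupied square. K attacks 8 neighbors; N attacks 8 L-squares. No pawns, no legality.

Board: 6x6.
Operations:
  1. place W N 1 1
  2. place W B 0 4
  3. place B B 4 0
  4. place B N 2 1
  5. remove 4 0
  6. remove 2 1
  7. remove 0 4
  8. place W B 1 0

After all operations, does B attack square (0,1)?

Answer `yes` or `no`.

Op 1: place WN@(1,1)
Op 2: place WB@(0,4)
Op 3: place BB@(4,0)
Op 4: place BN@(2,1)
Op 5: remove (4,0)
Op 6: remove (2,1)
Op 7: remove (0,4)
Op 8: place WB@(1,0)
Per-piece attacks for B:
B attacks (0,1): no

Answer: no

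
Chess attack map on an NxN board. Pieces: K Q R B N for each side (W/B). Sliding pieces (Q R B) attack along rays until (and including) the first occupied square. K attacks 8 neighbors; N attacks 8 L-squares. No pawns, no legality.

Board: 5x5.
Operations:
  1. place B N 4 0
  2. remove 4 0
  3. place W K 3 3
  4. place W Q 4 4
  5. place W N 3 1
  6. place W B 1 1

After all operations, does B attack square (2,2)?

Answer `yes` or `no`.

Op 1: place BN@(4,0)
Op 2: remove (4,0)
Op 3: place WK@(3,3)
Op 4: place WQ@(4,4)
Op 5: place WN@(3,1)
Op 6: place WB@(1,1)
Per-piece attacks for B:
B attacks (2,2): no

Answer: no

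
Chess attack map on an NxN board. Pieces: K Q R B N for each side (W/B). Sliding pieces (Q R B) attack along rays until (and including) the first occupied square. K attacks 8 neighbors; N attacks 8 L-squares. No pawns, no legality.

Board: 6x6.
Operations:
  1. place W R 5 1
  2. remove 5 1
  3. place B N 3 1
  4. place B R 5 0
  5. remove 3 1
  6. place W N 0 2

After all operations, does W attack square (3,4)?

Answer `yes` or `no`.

Answer: no

Derivation:
Op 1: place WR@(5,1)
Op 2: remove (5,1)
Op 3: place BN@(3,1)
Op 4: place BR@(5,0)
Op 5: remove (3,1)
Op 6: place WN@(0,2)
Per-piece attacks for W:
  WN@(0,2): attacks (1,4) (2,3) (1,0) (2,1)
W attacks (3,4): no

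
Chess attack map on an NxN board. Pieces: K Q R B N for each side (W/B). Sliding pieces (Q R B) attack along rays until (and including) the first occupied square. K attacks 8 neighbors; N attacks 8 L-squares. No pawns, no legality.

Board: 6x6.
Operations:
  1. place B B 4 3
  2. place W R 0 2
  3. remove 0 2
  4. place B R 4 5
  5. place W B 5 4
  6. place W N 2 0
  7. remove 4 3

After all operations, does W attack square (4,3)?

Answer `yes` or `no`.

Op 1: place BB@(4,3)
Op 2: place WR@(0,2)
Op 3: remove (0,2)
Op 4: place BR@(4,5)
Op 5: place WB@(5,4)
Op 6: place WN@(2,0)
Op 7: remove (4,3)
Per-piece attacks for W:
  WN@(2,0): attacks (3,2) (4,1) (1,2) (0,1)
  WB@(5,4): attacks (4,5) (4,3) (3,2) (2,1) (1,0) [ray(-1,1) blocked at (4,5)]
W attacks (4,3): yes

Answer: yes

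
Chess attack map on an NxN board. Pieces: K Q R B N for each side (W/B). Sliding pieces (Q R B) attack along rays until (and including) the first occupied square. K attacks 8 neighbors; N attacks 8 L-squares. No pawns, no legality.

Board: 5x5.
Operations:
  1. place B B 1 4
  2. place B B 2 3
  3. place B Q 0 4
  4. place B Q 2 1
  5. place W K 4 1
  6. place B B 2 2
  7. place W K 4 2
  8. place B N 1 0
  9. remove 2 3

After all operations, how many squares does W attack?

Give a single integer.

Op 1: place BB@(1,4)
Op 2: place BB@(2,3)
Op 3: place BQ@(0,4)
Op 4: place BQ@(2,1)
Op 5: place WK@(4,1)
Op 6: place BB@(2,2)
Op 7: place WK@(4,2)
Op 8: place BN@(1,0)
Op 9: remove (2,3)
Per-piece attacks for W:
  WK@(4,1): attacks (4,2) (4,0) (3,1) (3,2) (3,0)
  WK@(4,2): attacks (4,3) (4,1) (3,2) (3,3) (3,1)
Union (8 distinct): (3,0) (3,1) (3,2) (3,3) (4,0) (4,1) (4,2) (4,3)

Answer: 8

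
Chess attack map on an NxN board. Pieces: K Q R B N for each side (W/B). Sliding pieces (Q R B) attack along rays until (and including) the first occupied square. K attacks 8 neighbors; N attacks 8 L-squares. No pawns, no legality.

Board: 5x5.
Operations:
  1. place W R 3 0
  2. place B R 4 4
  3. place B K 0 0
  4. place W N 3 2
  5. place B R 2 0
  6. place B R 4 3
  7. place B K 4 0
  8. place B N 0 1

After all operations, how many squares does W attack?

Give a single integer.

Op 1: place WR@(3,0)
Op 2: place BR@(4,4)
Op 3: place BK@(0,0)
Op 4: place WN@(3,2)
Op 5: place BR@(2,0)
Op 6: place BR@(4,3)
Op 7: place BK@(4,0)
Op 8: place BN@(0,1)
Per-piece attacks for W:
  WR@(3,0): attacks (3,1) (3,2) (4,0) (2,0) [ray(0,1) blocked at (3,2); ray(1,0) blocked at (4,0); ray(-1,0) blocked at (2,0)]
  WN@(3,2): attacks (4,4) (2,4) (1,3) (4,0) (2,0) (1,1)
Union (8 distinct): (1,1) (1,3) (2,0) (2,4) (3,1) (3,2) (4,0) (4,4)

Answer: 8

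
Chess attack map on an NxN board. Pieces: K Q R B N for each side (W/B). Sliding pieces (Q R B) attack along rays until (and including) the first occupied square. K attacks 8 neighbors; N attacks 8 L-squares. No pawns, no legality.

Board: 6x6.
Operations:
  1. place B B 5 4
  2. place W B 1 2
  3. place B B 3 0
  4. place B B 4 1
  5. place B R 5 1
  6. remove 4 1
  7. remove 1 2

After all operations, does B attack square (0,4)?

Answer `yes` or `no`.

Answer: no

Derivation:
Op 1: place BB@(5,4)
Op 2: place WB@(1,2)
Op 3: place BB@(3,0)
Op 4: place BB@(4,1)
Op 5: place BR@(5,1)
Op 6: remove (4,1)
Op 7: remove (1,2)
Per-piece attacks for B:
  BB@(3,0): attacks (4,1) (5,2) (2,1) (1,2) (0,3)
  BR@(5,1): attacks (5,2) (5,3) (5,4) (5,0) (4,1) (3,1) (2,1) (1,1) (0,1) [ray(0,1) blocked at (5,4)]
  BB@(5,4): attacks (4,5) (4,3) (3,2) (2,1) (1,0)
B attacks (0,4): no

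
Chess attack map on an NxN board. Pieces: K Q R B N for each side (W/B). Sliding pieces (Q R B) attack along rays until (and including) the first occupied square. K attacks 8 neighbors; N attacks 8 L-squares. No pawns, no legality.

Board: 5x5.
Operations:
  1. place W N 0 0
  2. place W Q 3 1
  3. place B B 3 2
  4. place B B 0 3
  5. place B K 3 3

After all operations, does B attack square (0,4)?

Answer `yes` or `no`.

Answer: no

Derivation:
Op 1: place WN@(0,0)
Op 2: place WQ@(3,1)
Op 3: place BB@(3,2)
Op 4: place BB@(0,3)
Op 5: place BK@(3,3)
Per-piece attacks for B:
  BB@(0,3): attacks (1,4) (1,2) (2,1) (3,0)
  BB@(3,2): attacks (4,3) (4,1) (2,3) (1,4) (2,1) (1,0)
  BK@(3,3): attacks (3,4) (3,2) (4,3) (2,3) (4,4) (4,2) (2,4) (2,2)
B attacks (0,4): no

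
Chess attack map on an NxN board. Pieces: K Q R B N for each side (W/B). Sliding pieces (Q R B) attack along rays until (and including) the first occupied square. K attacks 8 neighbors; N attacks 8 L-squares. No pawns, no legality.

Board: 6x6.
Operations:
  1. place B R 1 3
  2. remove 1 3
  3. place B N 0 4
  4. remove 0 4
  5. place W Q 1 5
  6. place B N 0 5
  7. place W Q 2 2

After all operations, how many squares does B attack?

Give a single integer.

Op 1: place BR@(1,3)
Op 2: remove (1,3)
Op 3: place BN@(0,4)
Op 4: remove (0,4)
Op 5: place WQ@(1,5)
Op 6: place BN@(0,5)
Op 7: place WQ@(2,2)
Per-piece attacks for B:
  BN@(0,5): attacks (1,3) (2,4)
Union (2 distinct): (1,3) (2,4)

Answer: 2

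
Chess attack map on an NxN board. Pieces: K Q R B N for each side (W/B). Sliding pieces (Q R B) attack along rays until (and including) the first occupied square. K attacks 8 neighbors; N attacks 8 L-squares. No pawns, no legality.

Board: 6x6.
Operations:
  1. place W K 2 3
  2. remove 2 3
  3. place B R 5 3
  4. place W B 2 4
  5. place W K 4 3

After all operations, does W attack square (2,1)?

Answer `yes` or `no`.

Answer: no

Derivation:
Op 1: place WK@(2,3)
Op 2: remove (2,3)
Op 3: place BR@(5,3)
Op 4: place WB@(2,4)
Op 5: place WK@(4,3)
Per-piece attacks for W:
  WB@(2,4): attacks (3,5) (3,3) (4,2) (5,1) (1,5) (1,3) (0,2)
  WK@(4,3): attacks (4,4) (4,2) (5,3) (3,3) (5,4) (5,2) (3,4) (3,2)
W attacks (2,1): no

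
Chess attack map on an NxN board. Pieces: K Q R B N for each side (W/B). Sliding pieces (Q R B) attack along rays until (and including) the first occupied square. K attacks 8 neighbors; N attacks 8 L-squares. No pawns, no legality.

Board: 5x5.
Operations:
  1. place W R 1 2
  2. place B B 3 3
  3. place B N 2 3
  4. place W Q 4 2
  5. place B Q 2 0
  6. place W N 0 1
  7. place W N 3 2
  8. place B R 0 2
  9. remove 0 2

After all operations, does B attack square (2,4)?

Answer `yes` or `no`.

Op 1: place WR@(1,2)
Op 2: place BB@(3,3)
Op 3: place BN@(2,3)
Op 4: place WQ@(4,2)
Op 5: place BQ@(2,0)
Op 6: place WN@(0,1)
Op 7: place WN@(3,2)
Op 8: place BR@(0,2)
Op 9: remove (0,2)
Per-piece attacks for B:
  BQ@(2,0): attacks (2,1) (2,2) (2,3) (3,0) (4,0) (1,0) (0,0) (3,1) (4,2) (1,1) (0,2) [ray(0,1) blocked at (2,3); ray(1,1) blocked at (4,2)]
  BN@(2,3): attacks (4,4) (0,4) (3,1) (4,2) (1,1) (0,2)
  BB@(3,3): attacks (4,4) (4,2) (2,4) (2,2) (1,1) (0,0) [ray(1,-1) blocked at (4,2)]
B attacks (2,4): yes

Answer: yes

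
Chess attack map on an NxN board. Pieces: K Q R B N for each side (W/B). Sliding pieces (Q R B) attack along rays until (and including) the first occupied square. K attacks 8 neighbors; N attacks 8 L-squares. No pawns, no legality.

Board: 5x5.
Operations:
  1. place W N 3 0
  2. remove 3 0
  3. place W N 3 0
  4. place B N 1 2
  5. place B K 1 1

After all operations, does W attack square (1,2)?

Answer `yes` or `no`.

Op 1: place WN@(3,0)
Op 2: remove (3,0)
Op 3: place WN@(3,0)
Op 4: place BN@(1,2)
Op 5: place BK@(1,1)
Per-piece attacks for W:
  WN@(3,0): attacks (4,2) (2,2) (1,1)
W attacks (1,2): no

Answer: no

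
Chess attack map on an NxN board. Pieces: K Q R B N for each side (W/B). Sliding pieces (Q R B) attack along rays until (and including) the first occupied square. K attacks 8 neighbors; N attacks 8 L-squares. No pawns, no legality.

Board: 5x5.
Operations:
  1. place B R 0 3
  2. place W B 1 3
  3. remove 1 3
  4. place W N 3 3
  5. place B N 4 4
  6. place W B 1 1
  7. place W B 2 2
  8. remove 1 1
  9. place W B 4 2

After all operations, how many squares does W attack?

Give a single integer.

Answer: 12

Derivation:
Op 1: place BR@(0,3)
Op 2: place WB@(1,3)
Op 3: remove (1,3)
Op 4: place WN@(3,3)
Op 5: place BN@(4,4)
Op 6: place WB@(1,1)
Op 7: place WB@(2,2)
Op 8: remove (1,1)
Op 9: place WB@(4,2)
Per-piece attacks for W:
  WB@(2,2): attacks (3,3) (3,1) (4,0) (1,3) (0,4) (1,1) (0,0) [ray(1,1) blocked at (3,3)]
  WN@(3,3): attacks (1,4) (4,1) (2,1) (1,2)
  WB@(4,2): attacks (3,3) (3,1) (2,0) [ray(-1,1) blocked at (3,3)]
Union (12 distinct): (0,0) (0,4) (1,1) (1,2) (1,3) (1,4) (2,0) (2,1) (3,1) (3,3) (4,0) (4,1)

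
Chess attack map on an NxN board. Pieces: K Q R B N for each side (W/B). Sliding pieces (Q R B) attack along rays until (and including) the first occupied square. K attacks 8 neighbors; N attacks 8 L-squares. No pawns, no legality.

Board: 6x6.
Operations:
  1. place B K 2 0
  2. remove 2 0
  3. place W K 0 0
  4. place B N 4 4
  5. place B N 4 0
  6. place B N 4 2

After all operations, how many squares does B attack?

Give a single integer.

Answer: 9

Derivation:
Op 1: place BK@(2,0)
Op 2: remove (2,0)
Op 3: place WK@(0,0)
Op 4: place BN@(4,4)
Op 5: place BN@(4,0)
Op 6: place BN@(4,2)
Per-piece attacks for B:
  BN@(4,0): attacks (5,2) (3,2) (2,1)
  BN@(4,2): attacks (5,4) (3,4) (2,3) (5,0) (3,0) (2,1)
  BN@(4,4): attacks (2,5) (5,2) (3,2) (2,3)
Union (9 distinct): (2,1) (2,3) (2,5) (3,0) (3,2) (3,4) (5,0) (5,2) (5,4)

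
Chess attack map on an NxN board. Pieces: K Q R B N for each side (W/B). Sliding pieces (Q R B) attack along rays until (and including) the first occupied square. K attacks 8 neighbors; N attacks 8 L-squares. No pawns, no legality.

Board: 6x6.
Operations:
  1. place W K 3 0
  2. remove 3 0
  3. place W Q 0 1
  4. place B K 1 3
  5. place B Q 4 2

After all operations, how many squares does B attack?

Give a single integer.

Answer: 21

Derivation:
Op 1: place WK@(3,0)
Op 2: remove (3,0)
Op 3: place WQ@(0,1)
Op 4: place BK@(1,3)
Op 5: place BQ@(4,2)
Per-piece attacks for B:
  BK@(1,3): attacks (1,4) (1,2) (2,3) (0,3) (2,4) (2,2) (0,4) (0,2)
  BQ@(4,2): attacks (4,3) (4,4) (4,5) (4,1) (4,0) (5,2) (3,2) (2,2) (1,2) (0,2) (5,3) (5,1) (3,3) (2,4) (1,5) (3,1) (2,0)
Union (21 distinct): (0,2) (0,3) (0,4) (1,2) (1,4) (1,5) (2,0) (2,2) (2,3) (2,4) (3,1) (3,2) (3,3) (4,0) (4,1) (4,3) (4,4) (4,5) (5,1) (5,2) (5,3)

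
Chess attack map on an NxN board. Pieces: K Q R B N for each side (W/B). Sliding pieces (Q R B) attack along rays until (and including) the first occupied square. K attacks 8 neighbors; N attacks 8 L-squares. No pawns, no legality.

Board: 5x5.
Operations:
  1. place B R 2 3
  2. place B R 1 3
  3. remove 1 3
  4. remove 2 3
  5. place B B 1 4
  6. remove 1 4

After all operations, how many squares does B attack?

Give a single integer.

Answer: 0

Derivation:
Op 1: place BR@(2,3)
Op 2: place BR@(1,3)
Op 3: remove (1,3)
Op 4: remove (2,3)
Op 5: place BB@(1,4)
Op 6: remove (1,4)
Per-piece attacks for B:
Union (0 distinct): (none)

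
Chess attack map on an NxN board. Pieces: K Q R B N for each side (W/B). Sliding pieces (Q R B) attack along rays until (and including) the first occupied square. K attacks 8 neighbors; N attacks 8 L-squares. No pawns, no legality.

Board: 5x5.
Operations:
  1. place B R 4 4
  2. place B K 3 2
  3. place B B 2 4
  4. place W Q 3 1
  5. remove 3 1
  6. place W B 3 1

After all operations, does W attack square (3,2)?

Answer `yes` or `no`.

Op 1: place BR@(4,4)
Op 2: place BK@(3,2)
Op 3: place BB@(2,4)
Op 4: place WQ@(3,1)
Op 5: remove (3,1)
Op 6: place WB@(3,1)
Per-piece attacks for W:
  WB@(3,1): attacks (4,2) (4,0) (2,2) (1,3) (0,4) (2,0)
W attacks (3,2): no

Answer: no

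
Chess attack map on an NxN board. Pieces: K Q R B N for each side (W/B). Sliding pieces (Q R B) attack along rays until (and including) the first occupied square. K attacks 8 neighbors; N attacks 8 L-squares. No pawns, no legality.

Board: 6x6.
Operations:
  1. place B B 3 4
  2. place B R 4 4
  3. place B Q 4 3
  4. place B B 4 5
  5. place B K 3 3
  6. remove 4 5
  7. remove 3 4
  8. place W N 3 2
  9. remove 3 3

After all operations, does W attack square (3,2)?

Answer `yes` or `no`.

Answer: no

Derivation:
Op 1: place BB@(3,4)
Op 2: place BR@(4,4)
Op 3: place BQ@(4,3)
Op 4: place BB@(4,5)
Op 5: place BK@(3,3)
Op 6: remove (4,5)
Op 7: remove (3,4)
Op 8: place WN@(3,2)
Op 9: remove (3,3)
Per-piece attacks for W:
  WN@(3,2): attacks (4,4) (5,3) (2,4) (1,3) (4,0) (5,1) (2,0) (1,1)
W attacks (3,2): no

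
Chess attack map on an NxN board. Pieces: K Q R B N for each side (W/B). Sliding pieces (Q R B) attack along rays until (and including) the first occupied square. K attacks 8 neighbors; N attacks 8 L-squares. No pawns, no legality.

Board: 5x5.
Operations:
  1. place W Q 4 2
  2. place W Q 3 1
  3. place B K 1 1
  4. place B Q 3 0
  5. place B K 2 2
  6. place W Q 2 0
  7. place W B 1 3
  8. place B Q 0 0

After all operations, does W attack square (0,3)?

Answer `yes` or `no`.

Op 1: place WQ@(4,2)
Op 2: place WQ@(3,1)
Op 3: place BK@(1,1)
Op 4: place BQ@(3,0)
Op 5: place BK@(2,2)
Op 6: place WQ@(2,0)
Op 7: place WB@(1,3)
Op 8: place BQ@(0,0)
Per-piece attacks for W:
  WB@(1,3): attacks (2,4) (2,2) (0,4) (0,2) [ray(1,-1) blocked at (2,2)]
  WQ@(2,0): attacks (2,1) (2,2) (3,0) (1,0) (0,0) (3,1) (1,1) [ray(0,1) blocked at (2,2); ray(1,0) blocked at (3,0); ray(-1,0) blocked at (0,0); ray(1,1) blocked at (3,1); ray(-1,1) blocked at (1,1)]
  WQ@(3,1): attacks (3,2) (3,3) (3,4) (3,0) (4,1) (2,1) (1,1) (4,2) (4,0) (2,2) (2,0) [ray(0,-1) blocked at (3,0); ray(-1,0) blocked at (1,1); ray(1,1) blocked at (4,2); ray(-1,1) blocked at (2,2); ray(-1,-1) blocked at (2,0)]
  WQ@(4,2): attacks (4,3) (4,4) (4,1) (4,0) (3,2) (2,2) (3,3) (2,4) (3,1) [ray(-1,0) blocked at (2,2); ray(-1,-1) blocked at (3,1)]
W attacks (0,3): no

Answer: no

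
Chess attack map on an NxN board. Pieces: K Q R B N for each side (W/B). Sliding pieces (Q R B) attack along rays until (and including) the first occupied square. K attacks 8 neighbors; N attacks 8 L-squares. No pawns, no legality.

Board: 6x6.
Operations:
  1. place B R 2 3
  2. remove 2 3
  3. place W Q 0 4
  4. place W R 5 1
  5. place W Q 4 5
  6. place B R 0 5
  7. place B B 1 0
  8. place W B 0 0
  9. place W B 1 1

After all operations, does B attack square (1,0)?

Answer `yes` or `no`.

Op 1: place BR@(2,3)
Op 2: remove (2,3)
Op 3: place WQ@(0,4)
Op 4: place WR@(5,1)
Op 5: place WQ@(4,5)
Op 6: place BR@(0,5)
Op 7: place BB@(1,0)
Op 8: place WB@(0,0)
Op 9: place WB@(1,1)
Per-piece attacks for B:
  BR@(0,5): attacks (0,4) (1,5) (2,5) (3,5) (4,5) [ray(0,-1) blocked at (0,4); ray(1,0) blocked at (4,5)]
  BB@(1,0): attacks (2,1) (3,2) (4,3) (5,4) (0,1)
B attacks (1,0): no

Answer: no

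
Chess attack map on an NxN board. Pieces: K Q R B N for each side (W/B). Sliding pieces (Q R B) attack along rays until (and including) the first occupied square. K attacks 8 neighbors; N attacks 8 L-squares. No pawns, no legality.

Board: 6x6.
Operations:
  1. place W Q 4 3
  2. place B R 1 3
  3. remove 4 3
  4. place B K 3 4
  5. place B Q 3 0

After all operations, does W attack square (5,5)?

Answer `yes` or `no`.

Op 1: place WQ@(4,3)
Op 2: place BR@(1,3)
Op 3: remove (4,3)
Op 4: place BK@(3,4)
Op 5: place BQ@(3,0)
Per-piece attacks for W:
W attacks (5,5): no

Answer: no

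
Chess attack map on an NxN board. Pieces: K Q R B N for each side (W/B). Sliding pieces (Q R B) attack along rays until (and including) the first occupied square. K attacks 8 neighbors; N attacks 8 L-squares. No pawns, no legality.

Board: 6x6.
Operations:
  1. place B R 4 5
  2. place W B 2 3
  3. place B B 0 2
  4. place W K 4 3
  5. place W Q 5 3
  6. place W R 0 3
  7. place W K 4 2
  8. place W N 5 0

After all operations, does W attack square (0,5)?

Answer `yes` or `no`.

Answer: yes

Derivation:
Op 1: place BR@(4,5)
Op 2: place WB@(2,3)
Op 3: place BB@(0,2)
Op 4: place WK@(4,3)
Op 5: place WQ@(5,3)
Op 6: place WR@(0,3)
Op 7: place WK@(4,2)
Op 8: place WN@(5,0)
Per-piece attacks for W:
  WR@(0,3): attacks (0,4) (0,5) (0,2) (1,3) (2,3) [ray(0,-1) blocked at (0,2); ray(1,0) blocked at (2,3)]
  WB@(2,3): attacks (3,4) (4,5) (3,2) (4,1) (5,0) (1,4) (0,5) (1,2) (0,1) [ray(1,1) blocked at (4,5); ray(1,-1) blocked at (5,0)]
  WK@(4,2): attacks (4,3) (4,1) (5,2) (3,2) (5,3) (5,1) (3,3) (3,1)
  WK@(4,3): attacks (4,4) (4,2) (5,3) (3,3) (5,4) (5,2) (3,4) (3,2)
  WN@(5,0): attacks (4,2) (3,1)
  WQ@(5,3): attacks (5,4) (5,5) (5,2) (5,1) (5,0) (4,3) (4,4) (3,5) (4,2) [ray(0,-1) blocked at (5,0); ray(-1,0) blocked at (4,3); ray(-1,-1) blocked at (4,2)]
W attacks (0,5): yes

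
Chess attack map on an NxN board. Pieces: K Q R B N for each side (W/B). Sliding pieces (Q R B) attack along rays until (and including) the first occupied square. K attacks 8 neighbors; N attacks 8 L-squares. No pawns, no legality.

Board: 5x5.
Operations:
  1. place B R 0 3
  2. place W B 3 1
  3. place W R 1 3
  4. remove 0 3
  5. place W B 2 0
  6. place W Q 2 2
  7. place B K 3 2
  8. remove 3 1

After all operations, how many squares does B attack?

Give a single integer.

Answer: 8

Derivation:
Op 1: place BR@(0,3)
Op 2: place WB@(3,1)
Op 3: place WR@(1,3)
Op 4: remove (0,3)
Op 5: place WB@(2,0)
Op 6: place WQ@(2,2)
Op 7: place BK@(3,2)
Op 8: remove (3,1)
Per-piece attacks for B:
  BK@(3,2): attacks (3,3) (3,1) (4,2) (2,2) (4,3) (4,1) (2,3) (2,1)
Union (8 distinct): (2,1) (2,2) (2,3) (3,1) (3,3) (4,1) (4,2) (4,3)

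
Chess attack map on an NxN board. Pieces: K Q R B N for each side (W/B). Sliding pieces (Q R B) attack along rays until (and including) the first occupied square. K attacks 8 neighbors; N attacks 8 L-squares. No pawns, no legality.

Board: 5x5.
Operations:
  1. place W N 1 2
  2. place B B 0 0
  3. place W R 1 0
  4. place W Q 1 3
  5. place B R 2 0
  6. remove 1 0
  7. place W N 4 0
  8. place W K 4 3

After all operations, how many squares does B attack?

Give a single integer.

Op 1: place WN@(1,2)
Op 2: place BB@(0,0)
Op 3: place WR@(1,0)
Op 4: place WQ@(1,3)
Op 5: place BR@(2,0)
Op 6: remove (1,0)
Op 7: place WN@(4,0)
Op 8: place WK@(4,3)
Per-piece attacks for B:
  BB@(0,0): attacks (1,1) (2,2) (3,3) (4,4)
  BR@(2,0): attacks (2,1) (2,2) (2,3) (2,4) (3,0) (4,0) (1,0) (0,0) [ray(1,0) blocked at (4,0); ray(-1,0) blocked at (0,0)]
Union (11 distinct): (0,0) (1,0) (1,1) (2,1) (2,2) (2,3) (2,4) (3,0) (3,3) (4,0) (4,4)

Answer: 11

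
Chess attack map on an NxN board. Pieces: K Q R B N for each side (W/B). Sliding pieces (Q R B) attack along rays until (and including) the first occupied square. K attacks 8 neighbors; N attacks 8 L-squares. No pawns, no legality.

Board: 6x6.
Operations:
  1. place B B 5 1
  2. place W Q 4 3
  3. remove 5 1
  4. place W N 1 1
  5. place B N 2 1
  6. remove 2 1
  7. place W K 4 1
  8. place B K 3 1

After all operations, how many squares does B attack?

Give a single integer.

Op 1: place BB@(5,1)
Op 2: place WQ@(4,3)
Op 3: remove (5,1)
Op 4: place WN@(1,1)
Op 5: place BN@(2,1)
Op 6: remove (2,1)
Op 7: place WK@(4,1)
Op 8: place BK@(3,1)
Per-piece attacks for B:
  BK@(3,1): attacks (3,2) (3,0) (4,1) (2,1) (4,2) (4,0) (2,2) (2,0)
Union (8 distinct): (2,0) (2,1) (2,2) (3,0) (3,2) (4,0) (4,1) (4,2)

Answer: 8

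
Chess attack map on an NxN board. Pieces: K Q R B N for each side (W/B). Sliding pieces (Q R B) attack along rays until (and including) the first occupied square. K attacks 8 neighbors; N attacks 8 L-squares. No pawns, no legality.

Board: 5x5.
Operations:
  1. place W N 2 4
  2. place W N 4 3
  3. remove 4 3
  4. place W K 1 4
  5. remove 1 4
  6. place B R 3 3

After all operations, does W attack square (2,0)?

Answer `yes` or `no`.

Op 1: place WN@(2,4)
Op 2: place WN@(4,3)
Op 3: remove (4,3)
Op 4: place WK@(1,4)
Op 5: remove (1,4)
Op 6: place BR@(3,3)
Per-piece attacks for W:
  WN@(2,4): attacks (3,2) (4,3) (1,2) (0,3)
W attacks (2,0): no

Answer: no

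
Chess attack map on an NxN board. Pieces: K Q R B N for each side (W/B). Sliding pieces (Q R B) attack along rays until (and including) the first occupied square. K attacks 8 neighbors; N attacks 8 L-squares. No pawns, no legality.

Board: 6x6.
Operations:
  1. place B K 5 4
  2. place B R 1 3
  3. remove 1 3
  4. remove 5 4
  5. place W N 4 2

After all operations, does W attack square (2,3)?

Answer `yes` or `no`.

Answer: yes

Derivation:
Op 1: place BK@(5,4)
Op 2: place BR@(1,3)
Op 3: remove (1,3)
Op 4: remove (5,4)
Op 5: place WN@(4,2)
Per-piece attacks for W:
  WN@(4,2): attacks (5,4) (3,4) (2,3) (5,0) (3,0) (2,1)
W attacks (2,3): yes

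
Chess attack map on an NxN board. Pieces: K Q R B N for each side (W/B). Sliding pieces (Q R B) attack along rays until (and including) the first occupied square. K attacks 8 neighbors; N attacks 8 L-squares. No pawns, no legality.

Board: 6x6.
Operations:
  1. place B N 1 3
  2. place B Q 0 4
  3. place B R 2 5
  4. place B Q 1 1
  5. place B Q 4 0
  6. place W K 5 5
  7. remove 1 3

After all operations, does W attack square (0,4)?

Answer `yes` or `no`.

Op 1: place BN@(1,3)
Op 2: place BQ@(0,4)
Op 3: place BR@(2,5)
Op 4: place BQ@(1,1)
Op 5: place BQ@(4,0)
Op 6: place WK@(5,5)
Op 7: remove (1,3)
Per-piece attacks for W:
  WK@(5,5): attacks (5,4) (4,5) (4,4)
W attacks (0,4): no

Answer: no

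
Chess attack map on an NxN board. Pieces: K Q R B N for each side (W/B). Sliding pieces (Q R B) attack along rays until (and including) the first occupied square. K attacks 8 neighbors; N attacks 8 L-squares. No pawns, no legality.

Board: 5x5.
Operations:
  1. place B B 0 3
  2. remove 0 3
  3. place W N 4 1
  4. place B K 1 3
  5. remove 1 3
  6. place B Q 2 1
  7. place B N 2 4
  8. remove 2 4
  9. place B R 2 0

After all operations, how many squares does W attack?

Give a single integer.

Op 1: place BB@(0,3)
Op 2: remove (0,3)
Op 3: place WN@(4,1)
Op 4: place BK@(1,3)
Op 5: remove (1,3)
Op 6: place BQ@(2,1)
Op 7: place BN@(2,4)
Op 8: remove (2,4)
Op 9: place BR@(2,0)
Per-piece attacks for W:
  WN@(4,1): attacks (3,3) (2,2) (2,0)
Union (3 distinct): (2,0) (2,2) (3,3)

Answer: 3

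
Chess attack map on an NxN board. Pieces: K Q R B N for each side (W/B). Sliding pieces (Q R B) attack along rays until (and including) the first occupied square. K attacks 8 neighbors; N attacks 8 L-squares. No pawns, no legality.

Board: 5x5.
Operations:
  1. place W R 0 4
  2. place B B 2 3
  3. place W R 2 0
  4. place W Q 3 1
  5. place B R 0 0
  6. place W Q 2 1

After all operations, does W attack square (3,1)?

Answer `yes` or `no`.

Op 1: place WR@(0,4)
Op 2: place BB@(2,3)
Op 3: place WR@(2,0)
Op 4: place WQ@(3,1)
Op 5: place BR@(0,0)
Op 6: place WQ@(2,1)
Per-piece attacks for W:
  WR@(0,4): attacks (0,3) (0,2) (0,1) (0,0) (1,4) (2,4) (3,4) (4,4) [ray(0,-1) blocked at (0,0)]
  WR@(2,0): attacks (2,1) (3,0) (4,0) (1,0) (0,0) [ray(0,1) blocked at (2,1); ray(-1,0) blocked at (0,0)]
  WQ@(2,1): attacks (2,2) (2,3) (2,0) (3,1) (1,1) (0,1) (3,2) (4,3) (3,0) (1,2) (0,3) (1,0) [ray(0,1) blocked at (2,3); ray(0,-1) blocked at (2,0); ray(1,0) blocked at (3,1)]
  WQ@(3,1): attacks (3,2) (3,3) (3,4) (3,0) (4,1) (2,1) (4,2) (4,0) (2,2) (1,3) (0,4) (2,0) [ray(-1,0) blocked at (2,1); ray(-1,1) blocked at (0,4); ray(-1,-1) blocked at (2,0)]
W attacks (3,1): yes

Answer: yes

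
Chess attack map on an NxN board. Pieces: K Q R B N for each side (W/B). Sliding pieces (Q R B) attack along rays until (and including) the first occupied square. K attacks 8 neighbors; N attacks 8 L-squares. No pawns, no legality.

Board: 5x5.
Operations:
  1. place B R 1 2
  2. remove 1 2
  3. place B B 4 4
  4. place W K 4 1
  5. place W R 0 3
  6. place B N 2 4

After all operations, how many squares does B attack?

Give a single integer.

Answer: 8

Derivation:
Op 1: place BR@(1,2)
Op 2: remove (1,2)
Op 3: place BB@(4,4)
Op 4: place WK@(4,1)
Op 5: place WR@(0,3)
Op 6: place BN@(2,4)
Per-piece attacks for B:
  BN@(2,4): attacks (3,2) (4,3) (1,2) (0,3)
  BB@(4,4): attacks (3,3) (2,2) (1,1) (0,0)
Union (8 distinct): (0,0) (0,3) (1,1) (1,2) (2,2) (3,2) (3,3) (4,3)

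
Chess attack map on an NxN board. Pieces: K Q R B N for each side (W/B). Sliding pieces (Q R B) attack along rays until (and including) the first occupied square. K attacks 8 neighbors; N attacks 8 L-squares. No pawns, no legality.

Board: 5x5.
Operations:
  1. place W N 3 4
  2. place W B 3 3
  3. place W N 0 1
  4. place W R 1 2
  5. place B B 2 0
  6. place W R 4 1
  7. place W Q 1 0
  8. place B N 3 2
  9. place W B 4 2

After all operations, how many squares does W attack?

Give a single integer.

Answer: 18

Derivation:
Op 1: place WN@(3,4)
Op 2: place WB@(3,3)
Op 3: place WN@(0,1)
Op 4: place WR@(1,2)
Op 5: place BB@(2,0)
Op 6: place WR@(4,1)
Op 7: place WQ@(1,0)
Op 8: place BN@(3,2)
Op 9: place WB@(4,2)
Per-piece attacks for W:
  WN@(0,1): attacks (1,3) (2,2) (2,0)
  WQ@(1,0): attacks (1,1) (1,2) (2,0) (0,0) (2,1) (3,2) (0,1) [ray(0,1) blocked at (1,2); ray(1,0) blocked at (2,0); ray(1,1) blocked at (3,2); ray(-1,1) blocked at (0,1)]
  WR@(1,2): attacks (1,3) (1,4) (1,1) (1,0) (2,2) (3,2) (0,2) [ray(0,-1) blocked at (1,0); ray(1,0) blocked at (3,2)]
  WB@(3,3): attacks (4,4) (4,2) (2,4) (2,2) (1,1) (0,0) [ray(1,-1) blocked at (4,2)]
  WN@(3,4): attacks (4,2) (2,2) (1,3)
  WR@(4,1): attacks (4,2) (4,0) (3,1) (2,1) (1,1) (0,1) [ray(0,1) blocked at (4,2); ray(-1,0) blocked at (0,1)]
  WB@(4,2): attacks (3,3) (3,1) (2,0) [ray(-1,1) blocked at (3,3); ray(-1,-1) blocked at (2,0)]
Union (18 distinct): (0,0) (0,1) (0,2) (1,0) (1,1) (1,2) (1,3) (1,4) (2,0) (2,1) (2,2) (2,4) (3,1) (3,2) (3,3) (4,0) (4,2) (4,4)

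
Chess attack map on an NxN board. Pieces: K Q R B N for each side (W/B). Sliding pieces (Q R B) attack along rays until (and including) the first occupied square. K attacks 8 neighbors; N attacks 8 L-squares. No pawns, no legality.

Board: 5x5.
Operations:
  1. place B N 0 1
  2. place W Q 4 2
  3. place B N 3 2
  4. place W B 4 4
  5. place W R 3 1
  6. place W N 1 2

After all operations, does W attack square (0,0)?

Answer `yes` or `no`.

Op 1: place BN@(0,1)
Op 2: place WQ@(4,2)
Op 3: place BN@(3,2)
Op 4: place WB@(4,4)
Op 5: place WR@(3,1)
Op 6: place WN@(1,2)
Per-piece attacks for W:
  WN@(1,2): attacks (2,4) (3,3) (0,4) (2,0) (3,1) (0,0)
  WR@(3,1): attacks (3,2) (3,0) (4,1) (2,1) (1,1) (0,1) [ray(0,1) blocked at (3,2); ray(-1,0) blocked at (0,1)]
  WQ@(4,2): attacks (4,3) (4,4) (4,1) (4,0) (3,2) (3,3) (2,4) (3,1) [ray(0,1) blocked at (4,4); ray(-1,0) blocked at (3,2); ray(-1,-1) blocked at (3,1)]
  WB@(4,4): attacks (3,3) (2,2) (1,1) (0,0)
W attacks (0,0): yes

Answer: yes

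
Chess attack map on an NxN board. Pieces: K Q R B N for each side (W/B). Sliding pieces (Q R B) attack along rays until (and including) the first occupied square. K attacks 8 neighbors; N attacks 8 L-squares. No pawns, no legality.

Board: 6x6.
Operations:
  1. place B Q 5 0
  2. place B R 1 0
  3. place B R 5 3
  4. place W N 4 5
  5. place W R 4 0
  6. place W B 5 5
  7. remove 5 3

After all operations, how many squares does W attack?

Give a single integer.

Answer: 15

Derivation:
Op 1: place BQ@(5,0)
Op 2: place BR@(1,0)
Op 3: place BR@(5,3)
Op 4: place WN@(4,5)
Op 5: place WR@(4,0)
Op 6: place WB@(5,5)
Op 7: remove (5,3)
Per-piece attacks for W:
  WR@(4,0): attacks (4,1) (4,2) (4,3) (4,4) (4,5) (5,0) (3,0) (2,0) (1,0) [ray(0,1) blocked at (4,5); ray(1,0) blocked at (5,0); ray(-1,0) blocked at (1,0)]
  WN@(4,5): attacks (5,3) (3,3) (2,4)
  WB@(5,5): attacks (4,4) (3,3) (2,2) (1,1) (0,0)
Union (15 distinct): (0,0) (1,0) (1,1) (2,0) (2,2) (2,4) (3,0) (3,3) (4,1) (4,2) (4,3) (4,4) (4,5) (5,0) (5,3)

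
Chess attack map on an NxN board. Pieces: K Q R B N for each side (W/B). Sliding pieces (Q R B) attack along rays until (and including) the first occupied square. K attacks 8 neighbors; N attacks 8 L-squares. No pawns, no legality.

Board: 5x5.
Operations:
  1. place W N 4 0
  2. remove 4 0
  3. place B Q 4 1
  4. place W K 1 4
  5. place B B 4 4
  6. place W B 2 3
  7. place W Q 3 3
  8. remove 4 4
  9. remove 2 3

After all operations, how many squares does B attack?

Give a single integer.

Answer: 12

Derivation:
Op 1: place WN@(4,0)
Op 2: remove (4,0)
Op 3: place BQ@(4,1)
Op 4: place WK@(1,4)
Op 5: place BB@(4,4)
Op 6: place WB@(2,3)
Op 7: place WQ@(3,3)
Op 8: remove (4,4)
Op 9: remove (2,3)
Per-piece attacks for B:
  BQ@(4,1): attacks (4,2) (4,3) (4,4) (4,0) (3,1) (2,1) (1,1) (0,1) (3,2) (2,3) (1,4) (3,0) [ray(-1,1) blocked at (1,4)]
Union (12 distinct): (0,1) (1,1) (1,4) (2,1) (2,3) (3,0) (3,1) (3,2) (4,0) (4,2) (4,3) (4,4)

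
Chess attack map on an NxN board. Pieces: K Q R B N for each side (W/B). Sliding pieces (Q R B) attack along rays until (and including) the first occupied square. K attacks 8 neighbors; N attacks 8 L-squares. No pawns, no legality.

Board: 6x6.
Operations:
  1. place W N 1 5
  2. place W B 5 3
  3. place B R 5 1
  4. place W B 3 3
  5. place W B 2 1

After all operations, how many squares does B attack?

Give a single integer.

Answer: 6

Derivation:
Op 1: place WN@(1,5)
Op 2: place WB@(5,3)
Op 3: place BR@(5,1)
Op 4: place WB@(3,3)
Op 5: place WB@(2,1)
Per-piece attacks for B:
  BR@(5,1): attacks (5,2) (5,3) (5,0) (4,1) (3,1) (2,1) [ray(0,1) blocked at (5,3); ray(-1,0) blocked at (2,1)]
Union (6 distinct): (2,1) (3,1) (4,1) (5,0) (5,2) (5,3)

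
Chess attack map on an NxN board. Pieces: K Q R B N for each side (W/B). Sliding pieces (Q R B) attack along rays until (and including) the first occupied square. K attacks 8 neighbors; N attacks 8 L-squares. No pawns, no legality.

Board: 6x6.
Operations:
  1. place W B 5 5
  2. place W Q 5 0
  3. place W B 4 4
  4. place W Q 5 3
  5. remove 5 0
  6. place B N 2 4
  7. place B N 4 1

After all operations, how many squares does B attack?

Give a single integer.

Op 1: place WB@(5,5)
Op 2: place WQ@(5,0)
Op 3: place WB@(4,4)
Op 4: place WQ@(5,3)
Op 5: remove (5,0)
Op 6: place BN@(2,4)
Op 7: place BN@(4,1)
Per-piece attacks for B:
  BN@(2,4): attacks (4,5) (0,5) (3,2) (4,3) (1,2) (0,3)
  BN@(4,1): attacks (5,3) (3,3) (2,2) (2,0)
Union (10 distinct): (0,3) (0,5) (1,2) (2,0) (2,2) (3,2) (3,3) (4,3) (4,5) (5,3)

Answer: 10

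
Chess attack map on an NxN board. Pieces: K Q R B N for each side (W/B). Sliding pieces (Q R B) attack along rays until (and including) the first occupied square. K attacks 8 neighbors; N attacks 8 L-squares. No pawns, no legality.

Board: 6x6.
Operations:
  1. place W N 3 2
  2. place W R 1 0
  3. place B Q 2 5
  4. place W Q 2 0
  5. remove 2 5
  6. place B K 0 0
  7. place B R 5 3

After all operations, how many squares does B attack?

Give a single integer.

Answer: 13

Derivation:
Op 1: place WN@(3,2)
Op 2: place WR@(1,0)
Op 3: place BQ@(2,5)
Op 4: place WQ@(2,0)
Op 5: remove (2,5)
Op 6: place BK@(0,0)
Op 7: place BR@(5,3)
Per-piece attacks for B:
  BK@(0,0): attacks (0,1) (1,0) (1,1)
  BR@(5,3): attacks (5,4) (5,5) (5,2) (5,1) (5,0) (4,3) (3,3) (2,3) (1,3) (0,3)
Union (13 distinct): (0,1) (0,3) (1,0) (1,1) (1,3) (2,3) (3,3) (4,3) (5,0) (5,1) (5,2) (5,4) (5,5)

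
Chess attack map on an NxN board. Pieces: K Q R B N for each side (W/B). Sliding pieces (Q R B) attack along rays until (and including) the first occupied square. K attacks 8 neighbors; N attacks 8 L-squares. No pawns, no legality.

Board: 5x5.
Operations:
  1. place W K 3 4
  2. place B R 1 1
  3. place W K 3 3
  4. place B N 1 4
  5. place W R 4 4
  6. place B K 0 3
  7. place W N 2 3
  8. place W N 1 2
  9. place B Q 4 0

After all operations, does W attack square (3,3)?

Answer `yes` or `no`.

Answer: yes

Derivation:
Op 1: place WK@(3,4)
Op 2: place BR@(1,1)
Op 3: place WK@(3,3)
Op 4: place BN@(1,4)
Op 5: place WR@(4,4)
Op 6: place BK@(0,3)
Op 7: place WN@(2,3)
Op 8: place WN@(1,2)
Op 9: place BQ@(4,0)
Per-piece attacks for W:
  WN@(1,2): attacks (2,4) (3,3) (0,4) (2,0) (3,1) (0,0)
  WN@(2,3): attacks (4,4) (0,4) (3,1) (4,2) (1,1) (0,2)
  WK@(3,3): attacks (3,4) (3,2) (4,3) (2,3) (4,4) (4,2) (2,4) (2,2)
  WK@(3,4): attacks (3,3) (4,4) (2,4) (4,3) (2,3)
  WR@(4,4): attacks (4,3) (4,2) (4,1) (4,0) (3,4) [ray(0,-1) blocked at (4,0); ray(-1,0) blocked at (3,4)]
W attacks (3,3): yes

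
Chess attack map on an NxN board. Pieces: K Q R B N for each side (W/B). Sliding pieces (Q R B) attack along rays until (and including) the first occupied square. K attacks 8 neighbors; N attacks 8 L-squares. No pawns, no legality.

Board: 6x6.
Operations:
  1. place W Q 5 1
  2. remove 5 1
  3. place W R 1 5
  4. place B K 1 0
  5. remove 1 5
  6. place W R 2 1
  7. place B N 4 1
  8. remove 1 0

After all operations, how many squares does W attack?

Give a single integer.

Answer: 9

Derivation:
Op 1: place WQ@(5,1)
Op 2: remove (5,1)
Op 3: place WR@(1,5)
Op 4: place BK@(1,0)
Op 5: remove (1,5)
Op 6: place WR@(2,1)
Op 7: place BN@(4,1)
Op 8: remove (1,0)
Per-piece attacks for W:
  WR@(2,1): attacks (2,2) (2,3) (2,4) (2,5) (2,0) (3,1) (4,1) (1,1) (0,1) [ray(1,0) blocked at (4,1)]
Union (9 distinct): (0,1) (1,1) (2,0) (2,2) (2,3) (2,4) (2,5) (3,1) (4,1)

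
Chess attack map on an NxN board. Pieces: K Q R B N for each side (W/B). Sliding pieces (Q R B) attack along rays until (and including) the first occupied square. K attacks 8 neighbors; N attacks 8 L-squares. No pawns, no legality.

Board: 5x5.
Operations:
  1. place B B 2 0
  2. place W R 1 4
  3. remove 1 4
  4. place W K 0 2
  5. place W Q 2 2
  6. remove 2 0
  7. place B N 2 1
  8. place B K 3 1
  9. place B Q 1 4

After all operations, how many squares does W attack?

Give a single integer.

Answer: 16

Derivation:
Op 1: place BB@(2,0)
Op 2: place WR@(1,4)
Op 3: remove (1,4)
Op 4: place WK@(0,2)
Op 5: place WQ@(2,2)
Op 6: remove (2,0)
Op 7: place BN@(2,1)
Op 8: place BK@(3,1)
Op 9: place BQ@(1,4)
Per-piece attacks for W:
  WK@(0,2): attacks (0,3) (0,1) (1,2) (1,3) (1,1)
  WQ@(2,2): attacks (2,3) (2,4) (2,1) (3,2) (4,2) (1,2) (0,2) (3,3) (4,4) (3,1) (1,3) (0,4) (1,1) (0,0) [ray(0,-1) blocked at (2,1); ray(-1,0) blocked at (0,2); ray(1,-1) blocked at (3,1)]
Union (16 distinct): (0,0) (0,1) (0,2) (0,3) (0,4) (1,1) (1,2) (1,3) (2,1) (2,3) (2,4) (3,1) (3,2) (3,3) (4,2) (4,4)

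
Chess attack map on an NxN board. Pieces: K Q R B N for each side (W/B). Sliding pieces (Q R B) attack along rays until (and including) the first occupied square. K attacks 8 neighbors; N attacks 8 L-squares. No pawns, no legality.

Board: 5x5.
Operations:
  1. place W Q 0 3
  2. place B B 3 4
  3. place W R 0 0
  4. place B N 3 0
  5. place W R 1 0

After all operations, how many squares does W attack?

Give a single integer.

Op 1: place WQ@(0,3)
Op 2: place BB@(3,4)
Op 3: place WR@(0,0)
Op 4: place BN@(3,0)
Op 5: place WR@(1,0)
Per-piece attacks for W:
  WR@(0,0): attacks (0,1) (0,2) (0,3) (1,0) [ray(0,1) blocked at (0,3); ray(1,0) blocked at (1,0)]
  WQ@(0,3): attacks (0,4) (0,2) (0,1) (0,0) (1,3) (2,3) (3,3) (4,3) (1,4) (1,2) (2,1) (3,0) [ray(0,-1) blocked at (0,0); ray(1,-1) blocked at (3,0)]
  WR@(1,0): attacks (1,1) (1,2) (1,3) (1,4) (2,0) (3,0) (0,0) [ray(1,0) blocked at (3,0); ray(-1,0) blocked at (0,0)]
Union (16 distinct): (0,0) (0,1) (0,2) (0,3) (0,4) (1,0) (1,1) (1,2) (1,3) (1,4) (2,0) (2,1) (2,3) (3,0) (3,3) (4,3)

Answer: 16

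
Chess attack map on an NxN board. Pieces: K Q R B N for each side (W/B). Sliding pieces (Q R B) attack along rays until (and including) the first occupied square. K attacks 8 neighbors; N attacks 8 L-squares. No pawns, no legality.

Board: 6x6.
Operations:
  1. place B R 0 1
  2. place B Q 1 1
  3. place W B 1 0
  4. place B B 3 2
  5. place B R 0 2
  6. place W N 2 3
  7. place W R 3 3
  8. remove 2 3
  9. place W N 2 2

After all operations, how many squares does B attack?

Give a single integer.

Op 1: place BR@(0,1)
Op 2: place BQ@(1,1)
Op 3: place WB@(1,0)
Op 4: place BB@(3,2)
Op 5: place BR@(0,2)
Op 6: place WN@(2,3)
Op 7: place WR@(3,3)
Op 8: remove (2,3)
Op 9: place WN@(2,2)
Per-piece attacks for B:
  BR@(0,1): attacks (0,2) (0,0) (1,1) [ray(0,1) blocked at (0,2); ray(1,0) blocked at (1,1)]
  BR@(0,2): attacks (0,3) (0,4) (0,5) (0,1) (1,2) (2,2) [ray(0,-1) blocked at (0,1); ray(1,0) blocked at (2,2)]
  BQ@(1,1): attacks (1,2) (1,3) (1,4) (1,5) (1,0) (2,1) (3,1) (4,1) (5,1) (0,1) (2,2) (2,0) (0,2) (0,0) [ray(0,-1) blocked at (1,0); ray(-1,0) blocked at (0,1); ray(1,1) blocked at (2,2); ray(-1,1) blocked at (0,2)]
  BB@(3,2): attacks (4,3) (5,4) (4,1) (5,0) (2,3) (1,4) (0,5) (2,1) (1,0) [ray(-1,-1) blocked at (1,0)]
Union (22 distinct): (0,0) (0,1) (0,2) (0,3) (0,4) (0,5) (1,0) (1,1) (1,2) (1,3) (1,4) (1,5) (2,0) (2,1) (2,2) (2,3) (3,1) (4,1) (4,3) (5,0) (5,1) (5,4)

Answer: 22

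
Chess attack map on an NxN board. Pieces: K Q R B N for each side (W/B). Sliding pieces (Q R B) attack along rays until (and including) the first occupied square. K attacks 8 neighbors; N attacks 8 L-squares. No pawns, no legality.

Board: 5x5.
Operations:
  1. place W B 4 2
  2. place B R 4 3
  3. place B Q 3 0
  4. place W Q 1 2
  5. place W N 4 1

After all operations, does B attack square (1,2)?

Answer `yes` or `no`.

Op 1: place WB@(4,2)
Op 2: place BR@(4,3)
Op 3: place BQ@(3,0)
Op 4: place WQ@(1,2)
Op 5: place WN@(4,1)
Per-piece attacks for B:
  BQ@(3,0): attacks (3,1) (3,2) (3,3) (3,4) (4,0) (2,0) (1,0) (0,0) (4,1) (2,1) (1,2) [ray(1,1) blocked at (4,1); ray(-1,1) blocked at (1,2)]
  BR@(4,3): attacks (4,4) (4,2) (3,3) (2,3) (1,3) (0,3) [ray(0,-1) blocked at (4,2)]
B attacks (1,2): yes

Answer: yes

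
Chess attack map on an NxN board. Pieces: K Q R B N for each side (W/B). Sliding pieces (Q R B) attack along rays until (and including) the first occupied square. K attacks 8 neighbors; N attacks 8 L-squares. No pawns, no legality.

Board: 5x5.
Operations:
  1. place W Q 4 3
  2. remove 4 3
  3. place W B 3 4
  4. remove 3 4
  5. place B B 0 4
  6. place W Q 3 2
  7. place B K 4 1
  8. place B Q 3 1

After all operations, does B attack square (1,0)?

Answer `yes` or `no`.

Op 1: place WQ@(4,3)
Op 2: remove (4,3)
Op 3: place WB@(3,4)
Op 4: remove (3,4)
Op 5: place BB@(0,4)
Op 6: place WQ@(3,2)
Op 7: place BK@(4,1)
Op 8: place BQ@(3,1)
Per-piece attacks for B:
  BB@(0,4): attacks (1,3) (2,2) (3,1) [ray(1,-1) blocked at (3,1)]
  BQ@(3,1): attacks (3,2) (3,0) (4,1) (2,1) (1,1) (0,1) (4,2) (4,0) (2,2) (1,3) (0,4) (2,0) [ray(0,1) blocked at (3,2); ray(1,0) blocked at (4,1); ray(-1,1) blocked at (0,4)]
  BK@(4,1): attacks (4,2) (4,0) (3,1) (3,2) (3,0)
B attacks (1,0): no

Answer: no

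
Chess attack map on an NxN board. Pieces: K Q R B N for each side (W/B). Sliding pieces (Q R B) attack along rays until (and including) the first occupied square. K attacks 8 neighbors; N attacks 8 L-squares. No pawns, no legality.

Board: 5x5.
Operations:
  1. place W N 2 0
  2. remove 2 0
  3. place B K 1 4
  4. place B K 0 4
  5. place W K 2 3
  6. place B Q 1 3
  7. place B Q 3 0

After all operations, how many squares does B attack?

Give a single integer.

Op 1: place WN@(2,0)
Op 2: remove (2,0)
Op 3: place BK@(1,4)
Op 4: place BK@(0,4)
Op 5: place WK@(2,3)
Op 6: place BQ@(1,3)
Op 7: place BQ@(3,0)
Per-piece attacks for B:
  BK@(0,4): attacks (0,3) (1,4) (1,3)
  BQ@(1,3): attacks (1,4) (1,2) (1,1) (1,0) (2,3) (0,3) (2,4) (2,2) (3,1) (4,0) (0,4) (0,2) [ray(0,1) blocked at (1,4); ray(1,0) blocked at (2,3); ray(-1,1) blocked at (0,4)]
  BK@(1,4): attacks (1,3) (2,4) (0,4) (2,3) (0,3)
  BQ@(3,0): attacks (3,1) (3,2) (3,3) (3,4) (4,0) (2,0) (1,0) (0,0) (4,1) (2,1) (1,2) (0,3)
Union (20 distinct): (0,0) (0,2) (0,3) (0,4) (1,0) (1,1) (1,2) (1,3) (1,4) (2,0) (2,1) (2,2) (2,3) (2,4) (3,1) (3,2) (3,3) (3,4) (4,0) (4,1)

Answer: 20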